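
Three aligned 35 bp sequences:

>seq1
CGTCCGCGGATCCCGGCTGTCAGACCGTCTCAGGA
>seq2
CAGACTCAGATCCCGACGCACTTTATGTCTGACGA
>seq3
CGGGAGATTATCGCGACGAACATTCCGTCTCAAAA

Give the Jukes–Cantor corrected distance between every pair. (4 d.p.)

d(seq1,seq2) = 0.7053, d(seq1,seq3) = 0.6355, d(seq2,seq3) = 0.6355

seq1–seq2: 16/35 sites differ → p ≈ 0.457143, d = −0.75 ln(1 − 0.609524) = 0.705292 ≈ 0.7053.
seq1–seq3: 15/35 sites differ → p ≈ 0.428571, d = −0.75 ln(1 − 0.571428) = 0.635472 ≈ 0.6355.
seq2–seq3: 15/35 sites differ → p ≈ 0.428571, d = −0.75 ln(1 − 0.571428) = 0.635472 ≈ 0.6355.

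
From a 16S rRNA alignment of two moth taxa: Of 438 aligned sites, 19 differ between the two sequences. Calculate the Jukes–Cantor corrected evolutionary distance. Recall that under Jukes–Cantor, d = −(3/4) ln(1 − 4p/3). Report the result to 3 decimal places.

0.045

p = 19/438 ≈ 0.043379.
d = −(3/4) ln(1 − 4p/3) = −0.75 ln(1 − 0.057839) = −0.75 ln(0.942161)
  = −0.75 × (-0.059579) = 0.044684 substitutions/site.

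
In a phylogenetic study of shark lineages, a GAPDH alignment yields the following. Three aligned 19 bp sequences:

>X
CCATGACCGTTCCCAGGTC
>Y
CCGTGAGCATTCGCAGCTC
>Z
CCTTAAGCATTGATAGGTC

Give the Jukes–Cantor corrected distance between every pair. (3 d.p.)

d(X,Y) = 0.324, d(X,Z) = 0.507, d(Y,Z) = 0.410

X–Y: 5/19 sites differ → p ≈ 0.263158, d = −0.75 ln(1 − 0.350877) = 0.324100 ≈ 0.324.
X–Z: 7/19 sites differ → p ≈ 0.368421, d = −0.75 ln(1 − 0.491228) = 0.506816 ≈ 0.507.
Y–Z: 6/19 sites differ → p ≈ 0.315789, d = −0.75 ln(1 − 0.421052) = 0.409907 ≈ 0.410.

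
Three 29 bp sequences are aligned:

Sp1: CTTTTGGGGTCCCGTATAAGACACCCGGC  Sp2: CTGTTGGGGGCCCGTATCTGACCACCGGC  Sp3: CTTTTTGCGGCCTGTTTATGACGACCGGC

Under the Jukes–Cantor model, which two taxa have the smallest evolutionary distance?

Sp1–Sp2: 6/29 differ, p = 0.207, d = 0.242.
Sp1–Sp3: 8/29 differ, p = 0.276, d = 0.344.
Sp2–Sp3: 7/29 differ, p = 0.241, d = 0.291.
The smallest distance is between Sp1 and Sp2.

Sp1 and Sp2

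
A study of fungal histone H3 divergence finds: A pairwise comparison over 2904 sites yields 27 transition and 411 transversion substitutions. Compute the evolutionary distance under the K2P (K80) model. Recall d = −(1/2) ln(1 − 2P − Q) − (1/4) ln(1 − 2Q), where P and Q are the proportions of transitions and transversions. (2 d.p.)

P = 27/2904 ≈ 0.009298 and Q = 411/2904 ≈ 0.141529.
Under the Kimura two-parameter model, d = −½ ln(1 − 2P − Q) − ¼ ln(1 − 2Q).
1 − 2P − Q = 0.839875, giving −½ ln(0.839875) = 0.087251.
1 − 2Q = 0.716942, giving −¼ ln(0.716942) = 0.083190.
d = 0.087251 + 0.083190 = 0.170441.

0.17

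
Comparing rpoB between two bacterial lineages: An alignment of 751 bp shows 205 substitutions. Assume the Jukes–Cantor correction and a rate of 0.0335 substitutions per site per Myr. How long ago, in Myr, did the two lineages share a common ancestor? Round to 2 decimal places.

p = 205/751 ≈ 0.272969.
d = −(3/4) ln(1 − 4p/3) = −0.75 ln(1 − 0.363959) = −0.75 ln(0.636041)
  = −0.75 × (-0.452492) = 0.339369 substitutions/site.
Under a molecular clock d = 2μt, so t = d/(2μ) = 0.339369 / (2 × 0.0335) = 5.07 Myr.

5.07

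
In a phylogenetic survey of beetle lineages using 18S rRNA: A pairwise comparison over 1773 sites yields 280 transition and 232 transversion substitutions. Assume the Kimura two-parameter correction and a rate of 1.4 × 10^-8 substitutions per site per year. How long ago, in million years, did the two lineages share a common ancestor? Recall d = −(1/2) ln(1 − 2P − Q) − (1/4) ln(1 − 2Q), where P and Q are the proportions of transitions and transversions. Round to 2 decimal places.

P = 280/1773 ≈ 0.157924 and Q = 232/1773 ≈ 0.130852.
Under the Kimura two-parameter model, d = −½ ln(1 − 2P − Q) − ¼ ln(1 − 2Q).
1 − 2P − Q = 0.5533, giving −½ ln(0.5533) = 0.295927.
1 − 2Q = 0.738296, giving −¼ ln(0.738296) = 0.075853.
d = 0.295927 + 0.075853 = 0.371780.
Under a molecular clock d = 2μt, so t = d/(2μ) = 0.371780 / (2 × 1.4 × 10^-8) = 13.28 million years.

13.28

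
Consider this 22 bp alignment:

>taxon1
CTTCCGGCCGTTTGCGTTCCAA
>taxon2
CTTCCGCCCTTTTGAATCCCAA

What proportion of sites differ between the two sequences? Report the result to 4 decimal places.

The sequences differ at 5 of 22 positions (sites 7, 10, 15, 16, 18).
p = 5/22 = 0.227272… ≈ 0.2273 (to 4 d.p.).

0.2273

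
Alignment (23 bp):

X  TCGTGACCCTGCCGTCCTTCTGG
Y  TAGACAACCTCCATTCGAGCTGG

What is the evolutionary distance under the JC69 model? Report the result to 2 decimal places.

0.65

The sequences differ at 10 of 23 sites (2, 4, 5, 7, 11, 13, 14, 17, 18, 19), so p = 10/23 ≈ 0.434783.
d = −(3/4) ln(1 − 4p/3) = −0.75 ln(1 − 0.579711) = −0.75 ln(0.420289)
  = −0.75 × (-0.866813) = 0.650110 substitutions/site.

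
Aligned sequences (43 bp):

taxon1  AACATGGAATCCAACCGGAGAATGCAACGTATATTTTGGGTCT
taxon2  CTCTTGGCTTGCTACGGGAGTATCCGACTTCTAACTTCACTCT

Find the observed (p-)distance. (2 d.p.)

The sequences differ at 18 of 43 positions.
p = 18/43 = 0.418604… ≈ 0.42 (to 2 d.p.).

0.42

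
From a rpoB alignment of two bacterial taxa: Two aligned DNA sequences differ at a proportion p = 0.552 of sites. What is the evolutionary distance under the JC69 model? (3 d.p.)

d = −(3/4) ln(1 − 4p/3) = −0.75 ln(1 − 0.736) = −0.75 ln(0.264)
  = −0.75 × (-1.331806) = 0.998855 substitutions/site.

0.999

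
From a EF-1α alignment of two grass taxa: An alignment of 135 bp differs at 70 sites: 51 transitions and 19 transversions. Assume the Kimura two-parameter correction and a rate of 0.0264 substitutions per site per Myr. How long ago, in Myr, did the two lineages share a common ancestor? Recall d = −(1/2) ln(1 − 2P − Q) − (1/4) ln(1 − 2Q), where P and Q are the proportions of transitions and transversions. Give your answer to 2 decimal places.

P = 51/135 ≈ 0.377778 and Q = 19/135 ≈ 0.140741.
Under the Kimura two-parameter model, d = −½ ln(1 − 2P − Q) − ¼ ln(1 − 2Q).
1 − 2P − Q = 0.103703, giving −½ ln(0.103703) = 1.133112.
1 − 2Q = 0.718518, giving −¼ ln(0.718518) = 0.082641.
d = 1.133112 + 0.082641 = 1.215753.
Under a molecular clock d = 2μt, so t = d/(2μ) = 1.215753 / (2 × 0.0264) = 23.03 Myr.

23.03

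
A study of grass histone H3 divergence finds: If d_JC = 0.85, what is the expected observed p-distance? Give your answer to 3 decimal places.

0.509

p = (3/4)(1 − e^(−4d/3)) = 0.75 × (1 − e^(-1.133333)) = 0.75 × (1 − 0.321958) = 0.508532.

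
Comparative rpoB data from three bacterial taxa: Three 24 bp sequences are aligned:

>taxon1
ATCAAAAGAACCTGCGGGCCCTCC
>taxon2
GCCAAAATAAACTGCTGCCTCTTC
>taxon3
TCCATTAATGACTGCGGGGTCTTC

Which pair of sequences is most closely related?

taxon1–taxon2: 8/24 differ, p = 0.333, d = 0.441.
taxon1–taxon3: 11/24 differ, p = 0.458, d = 0.708.
taxon2–taxon3: 9/24 differ, p = 0.375, d = 0.520.
The smallest distance is between taxon1 and taxon2.

taxon1 and taxon2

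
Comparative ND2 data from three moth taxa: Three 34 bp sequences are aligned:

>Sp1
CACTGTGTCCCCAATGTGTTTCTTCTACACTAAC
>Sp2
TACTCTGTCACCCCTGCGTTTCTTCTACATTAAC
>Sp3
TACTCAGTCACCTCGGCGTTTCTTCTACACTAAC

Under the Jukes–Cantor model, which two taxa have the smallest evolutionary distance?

Sp2 and Sp3

Sp1–Sp2: 7/34 differ, p = 0.206, d = 0.241.
Sp1–Sp3: 8/34 differ, p = 0.235, d = 0.282.
Sp2–Sp3: 4/34 differ, p = 0.118, d = 0.128.
The smallest distance is between Sp2 and Sp3.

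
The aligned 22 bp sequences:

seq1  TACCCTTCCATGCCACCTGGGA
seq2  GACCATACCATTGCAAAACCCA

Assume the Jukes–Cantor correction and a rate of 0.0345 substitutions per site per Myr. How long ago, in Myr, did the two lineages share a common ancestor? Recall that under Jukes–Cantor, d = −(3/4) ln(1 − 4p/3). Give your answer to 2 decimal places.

11.94

The sequences differ at 11 of 22 sites, so p = 11/22 = 0.5.
d = −(3/4) ln(1 − 4p/3) = −0.75 ln(1 − 0.666667) = −0.75 ln(0.333333)
  = −0.75 × (-1.098613) = 0.823960 substitutions/site.
Under a molecular clock d = 2μt, so t = d/(2μ) = 0.823960 / (2 × 0.0345) = 11.94 Myr.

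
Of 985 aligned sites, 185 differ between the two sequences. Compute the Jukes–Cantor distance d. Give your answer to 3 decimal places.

p = 185/985 ≈ 0.187817.
d = −(3/4) ln(1 − 4p/3) = −0.75 ln(1 − 0.250423) = −0.75 ln(0.749577)
  = −0.75 × (-0.288246) = 0.216185 substitutions/site.

0.216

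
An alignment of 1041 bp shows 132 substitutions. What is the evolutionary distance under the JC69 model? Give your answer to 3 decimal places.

0.139

p = 132/1041 ≈ 0.126801.
d = −(3/4) ln(1 − 4p/3) = −0.75 ln(1 − 0.169068) = −0.75 ln(0.830932)
  = −0.75 × (-0.185207) = 0.138905 substitutions/site.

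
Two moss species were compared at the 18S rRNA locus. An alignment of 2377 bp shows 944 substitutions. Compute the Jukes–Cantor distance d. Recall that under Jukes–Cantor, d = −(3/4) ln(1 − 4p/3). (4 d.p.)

p = 944/2377 ≈ 0.397139.
d = −(3/4) ln(1 − 4p/3) = −0.75 ln(1 − 0.529519) = −0.75 ln(0.470481)
  = −0.75 × (-0.754000) = 0.565500 substitutions/site.

0.5655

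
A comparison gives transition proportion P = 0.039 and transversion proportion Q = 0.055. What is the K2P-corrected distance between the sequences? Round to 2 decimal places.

Under the Kimura two-parameter model, d = −½ ln(1 − 2P − Q) − ¼ ln(1 − 2Q).
1 − 2P − Q = 0.867, giving −½ ln(0.867) = 0.071358.
1 − 2Q = 0.89, giving −¼ ln(0.89) = 0.029133.
d = 0.071358 + 0.029133 = 0.100491.

0.10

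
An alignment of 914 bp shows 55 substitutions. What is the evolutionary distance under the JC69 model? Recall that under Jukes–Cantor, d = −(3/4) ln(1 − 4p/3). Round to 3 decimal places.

p = 55/914 ≈ 0.060175.
d = −(3/4) ln(1 − 4p/3) = −0.75 ln(1 − 0.080233) = −0.75 ln(0.919767)
  = −0.75 × (-0.083635) = 0.062726 substitutions/site.

0.063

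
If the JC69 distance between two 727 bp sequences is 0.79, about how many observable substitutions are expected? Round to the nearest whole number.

Invert JC69: p = (3/4)(1 − e^(−4d/3)) = 0.75 × (1 − e^(-1.053333)) = 0.75 × (1 − 0.348773) = 0.488420.
Expected differing sites = pL ≈ 0.488420 × 727 = 355.08134 ≈ 355.

355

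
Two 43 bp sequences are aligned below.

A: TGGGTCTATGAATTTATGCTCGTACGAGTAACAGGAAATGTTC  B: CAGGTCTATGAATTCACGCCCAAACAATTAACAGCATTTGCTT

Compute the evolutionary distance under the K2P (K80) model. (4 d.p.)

0.4489

Of 43 sites, 9 differences are transitions and 5 are transversions, so P = 9/43 ≈ 0.209302 and Q = 5/43 ≈ 0.116279.
Under the Kimura two-parameter model, d = −½ ln(1 − 2P − Q) − ¼ ln(1 − 2Q).
1 − 2P − Q = 0.465117, giving −½ ln(0.465117) = 0.382733.
1 − 2Q = 0.767442, giving −¼ ln(0.767442) = 0.066173.
d = 0.382733 + 0.066173 = 0.448906.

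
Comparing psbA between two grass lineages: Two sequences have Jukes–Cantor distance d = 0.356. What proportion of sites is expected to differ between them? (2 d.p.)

p = (3/4)(1 − e^(−4d/3)) = 0.75 × (1 − e^(-0.474667)) = 0.75 × (1 − 0.622092) = 0.283431.

0.28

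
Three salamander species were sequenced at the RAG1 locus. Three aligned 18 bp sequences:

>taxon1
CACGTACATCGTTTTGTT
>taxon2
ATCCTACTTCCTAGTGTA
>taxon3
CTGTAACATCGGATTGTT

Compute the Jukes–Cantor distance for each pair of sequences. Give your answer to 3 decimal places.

d(taxon1,taxon2) = 0.673, d(taxon1,taxon3) = 0.441, d(taxon2,taxon3) = 0.824

taxon1–taxon2: 8/18 sites differ → p ≈ 0.444444, d = −0.75 ln(1 − 0.592592) = 0.673455 ≈ 0.673.
taxon1–taxon3: 6/18 sites differ → p ≈ 0.333333, d = −0.75 ln(1 − 0.444444) = 0.440839 ≈ 0.441.
taxon2–taxon3: 9/18 sites differ → p = 0.5, d = −0.75 ln(1 − 0.666667) = 0.823960 ≈ 0.824.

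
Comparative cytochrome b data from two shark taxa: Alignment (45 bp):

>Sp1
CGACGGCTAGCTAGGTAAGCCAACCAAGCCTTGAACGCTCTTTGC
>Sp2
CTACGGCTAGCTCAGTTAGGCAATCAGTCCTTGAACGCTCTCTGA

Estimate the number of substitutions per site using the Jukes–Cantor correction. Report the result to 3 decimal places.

0.264

The sequences differ at 10 of 45 sites (2, 13, 14, 17, 20, 24, 27, 28, 42, 45), so p = 10/45 ≈ 0.222222.
d = −(3/4) ln(1 − 4p/3) = −0.75 ln(1 − 0.296296) = −0.75 ln(0.703704)
  = −0.75 × (-0.351397) = 0.263548 substitutions/site.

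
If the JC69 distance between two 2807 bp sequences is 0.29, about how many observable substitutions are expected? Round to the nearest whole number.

675

Invert JC69: p = (3/4)(1 − e^(−4d/3)) = 0.75 × (1 − e^(-0.386667)) = 0.75 × (1 − 0.679317) = 0.240512.
Expected differing sites = pL ≈ 0.240512 × 2807 = 675.117184 ≈ 675.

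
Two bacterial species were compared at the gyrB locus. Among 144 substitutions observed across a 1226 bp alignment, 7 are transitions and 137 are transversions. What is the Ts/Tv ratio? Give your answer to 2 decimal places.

0.05

R = 7/137 = 0.051094… ≈ 0.05 (to 2 d.p.).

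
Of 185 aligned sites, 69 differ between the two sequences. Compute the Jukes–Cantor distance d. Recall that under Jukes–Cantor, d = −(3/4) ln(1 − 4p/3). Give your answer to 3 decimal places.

0.516

p = 69/185 ≈ 0.372973.
d = −(3/4) ln(1 − 4p/3) = −0.75 ln(1 − 0.497297) = −0.75 ln(0.502703)
  = −0.75 × (-0.687756) = 0.515817 substitutions/site.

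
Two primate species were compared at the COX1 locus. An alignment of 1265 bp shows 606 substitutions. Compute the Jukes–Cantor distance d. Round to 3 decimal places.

0.764

p = 606/1265 ≈ 0.479051.
d = −(3/4) ln(1 − 4p/3) = −0.75 ln(1 − 0.638735) = −0.75 ln(0.361265)
  = −0.75 × (-1.018144) = 0.763608 substitutions/site.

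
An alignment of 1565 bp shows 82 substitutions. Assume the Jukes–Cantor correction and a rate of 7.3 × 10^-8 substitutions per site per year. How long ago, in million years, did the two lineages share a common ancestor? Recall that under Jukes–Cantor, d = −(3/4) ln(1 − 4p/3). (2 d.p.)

0.37

p = 82/1565 ≈ 0.052396.
d = −(3/4) ln(1 − 4p/3) = −0.75 ln(1 − 0.069861) = −0.75 ln(0.930139)
  = −0.75 × (-0.072421) = 0.054316 substitutions/site.
Under a molecular clock d = 2μt, so t = d/(2μ) = 0.054316 / (2 × 7.3 × 10^-8) = 0.37 million years.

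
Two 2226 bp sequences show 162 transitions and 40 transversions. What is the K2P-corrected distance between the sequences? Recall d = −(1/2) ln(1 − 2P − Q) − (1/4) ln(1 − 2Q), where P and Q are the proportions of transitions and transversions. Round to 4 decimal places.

P = 162/2226 ≈ 0.072776 and Q = 40/2226 ≈ 0.017969.
Under the Kimura two-parameter model, d = −½ ln(1 − 2P − Q) − ¼ ln(1 − 2Q).
1 − 2P − Q = 0.836479, giving −½ ln(0.836479) = 0.089277.
1 − 2Q = 0.964062, giving −¼ ln(0.964062) = 0.009150.
d = 0.089277 + 0.009150 = 0.098427.

0.0984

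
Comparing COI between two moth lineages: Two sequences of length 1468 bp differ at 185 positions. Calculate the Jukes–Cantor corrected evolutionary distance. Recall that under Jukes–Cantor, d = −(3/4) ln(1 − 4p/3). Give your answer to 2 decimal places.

p = 185/1468 ≈ 0.126022.
d = −(3/4) ln(1 − 4p/3) = −0.75 ln(1 − 0.168029) = −0.75 ln(0.831971)
  = −0.75 × (-0.183958) = 0.137969 substitutions/site.

0.14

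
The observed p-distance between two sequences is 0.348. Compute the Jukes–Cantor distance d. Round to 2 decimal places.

0.47

d = −(3/4) ln(1 − 4p/3) = −0.75 ln(1 − 0.464) = −0.75 ln(0.536)
  = −0.75 × (-0.623621) = 0.467716 substitutions/site.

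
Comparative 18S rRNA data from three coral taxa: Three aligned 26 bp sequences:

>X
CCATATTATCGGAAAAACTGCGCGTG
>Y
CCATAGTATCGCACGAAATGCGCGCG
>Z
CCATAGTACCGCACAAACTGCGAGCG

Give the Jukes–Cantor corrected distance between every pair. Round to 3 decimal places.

d(X,Y) = 0.276, d(X,Z) = 0.276, d(Y,Z) = 0.172

X–Y: 6/26 sites differ → p ≈ 0.230769, d = −0.75 ln(1 − 0.307692) = 0.275793 ≈ 0.276.
X–Z: 6/26 sites differ → p ≈ 0.230769, d = −0.75 ln(1 − 0.307692) = 0.275793 ≈ 0.276.
Y–Z: 4/26 sites differ → p ≈ 0.153846, d = −0.75 ln(1 − 0.205128) = 0.172181 ≈ 0.172.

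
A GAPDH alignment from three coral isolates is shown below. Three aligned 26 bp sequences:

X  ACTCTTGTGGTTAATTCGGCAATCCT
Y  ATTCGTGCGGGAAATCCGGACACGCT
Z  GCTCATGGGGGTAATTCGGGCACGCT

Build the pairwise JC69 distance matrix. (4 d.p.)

X–Y: 10/26 sites differ → p ≈ 0.384615, d = −0.75 ln(1 − 0.51282) = 0.539341 ≈ 0.5393.
X–Z: 8/26 sites differ → p ≈ 0.307692, d = −0.75 ln(1 − 0.410256) = 0.396050 ≈ 0.3961.
Y–Z: 7/26 sites differ → p ≈ 0.269231, d = −0.75 ln(1 − 0.358975) = 0.333515 ≈ 0.3335.

d(X,Y) = 0.5393, d(X,Z) = 0.3961, d(Y,Z) = 0.3335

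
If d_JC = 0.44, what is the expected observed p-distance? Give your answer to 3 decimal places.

p = (3/4)(1 − e^(−4d/3)) = 0.75 × (1 − e^(-0.586667)) = 0.75 × (1 − 0.556178) = 0.332867.

0.333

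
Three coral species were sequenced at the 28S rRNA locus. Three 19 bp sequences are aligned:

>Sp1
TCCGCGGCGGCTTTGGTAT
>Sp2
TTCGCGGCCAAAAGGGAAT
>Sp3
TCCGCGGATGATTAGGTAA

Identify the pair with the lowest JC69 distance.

Sp1 and Sp3

Sp1–Sp2: 8/19 differ, p = 0.421, d = 0.618.
Sp1–Sp3: 5/19 differ, p = 0.263, d = 0.324.
Sp2–Sp3: 9/19 differ, p = 0.474, d = 0.749.
The smallest distance is between Sp1 and Sp3.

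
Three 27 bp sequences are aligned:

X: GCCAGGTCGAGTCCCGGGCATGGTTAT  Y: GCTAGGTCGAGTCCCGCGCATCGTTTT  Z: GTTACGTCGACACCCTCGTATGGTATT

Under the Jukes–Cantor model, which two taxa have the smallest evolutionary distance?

X and Y

X–Y: 4/27 differ, p = 0.148, d = 0.165.
X–Z: 10/27 differ, p = 0.370, d = 0.511.
Y–Z: 8/27 differ, p = 0.296, d = 0.377.
The smallest distance is between X and Y.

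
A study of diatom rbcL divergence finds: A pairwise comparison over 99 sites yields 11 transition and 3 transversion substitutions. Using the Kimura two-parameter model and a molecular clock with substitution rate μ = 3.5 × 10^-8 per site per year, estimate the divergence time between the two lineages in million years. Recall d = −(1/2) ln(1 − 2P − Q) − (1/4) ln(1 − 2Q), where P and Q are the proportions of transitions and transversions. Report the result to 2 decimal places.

2.30

P = 11/99 ≈ 0.111111 and Q = 3/99 ≈ 0.030303.
Under the Kimura two-parameter model, d = −½ ln(1 − 2P − Q) − ¼ ln(1 − 2Q).
1 − 2P − Q = 0.747475, giving −½ ln(0.747475) = 0.145527.
1 − 2Q = 0.939394, giving −¼ ln(0.939394) = 0.015630.
d = 0.145527 + 0.015630 = 0.161157.
Under a molecular clock d = 2μt, so t = d/(2μ) = 0.161157 / (2 × 3.5 × 10^-8) = 2.30 million years.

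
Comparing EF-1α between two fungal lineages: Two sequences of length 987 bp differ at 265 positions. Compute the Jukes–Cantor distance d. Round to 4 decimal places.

p = 265/987 ≈ 0.26849.
d = −(3/4) ln(1 − 4p/3) = −0.75 ln(1 − 0.357987) = −0.75 ln(0.642013)
  = −0.75 × (-0.443147) = 0.332360 substitutions/site.

0.3324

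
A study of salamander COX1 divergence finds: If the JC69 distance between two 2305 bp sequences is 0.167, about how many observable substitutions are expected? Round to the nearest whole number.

345

Invert JC69: p = (3/4)(1 − e^(−4d/3)) = 0.75 × (1 − e^(-0.222667)) = 0.75 × (1 − 0.800381) = 0.149714.
Expected differing sites = pL ≈ 0.149714 × 2305 = 345.09077 ≈ 345.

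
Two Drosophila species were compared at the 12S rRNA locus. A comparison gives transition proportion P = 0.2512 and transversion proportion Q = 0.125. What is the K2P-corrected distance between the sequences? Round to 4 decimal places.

Under the Kimura two-parameter model, d = −½ ln(1 − 2P − Q) − ¼ ln(1 − 2Q).
1 − 2P − Q = 0.3726, giving −½ ln(0.3726) = 0.493625.
1 − 2Q = 0.75, giving −¼ ln(0.75) = 0.071921.
d = 0.493625 + 0.071921 = 0.565546.

0.5655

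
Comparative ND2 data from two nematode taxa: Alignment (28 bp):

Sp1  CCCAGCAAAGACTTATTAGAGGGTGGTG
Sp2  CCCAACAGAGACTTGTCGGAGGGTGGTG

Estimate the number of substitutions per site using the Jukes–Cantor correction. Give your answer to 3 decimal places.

0.204

The sequences differ at 5 of 28 sites (5, 8, 15, 17, 18), so p = 5/28 ≈ 0.178571.
d = −(3/4) ln(1 − 4p/3) = −0.75 ln(1 − 0.238095) = −0.75 ln(0.761905)
  = −0.75 × (-0.271933) = 0.203950 substitutions/site.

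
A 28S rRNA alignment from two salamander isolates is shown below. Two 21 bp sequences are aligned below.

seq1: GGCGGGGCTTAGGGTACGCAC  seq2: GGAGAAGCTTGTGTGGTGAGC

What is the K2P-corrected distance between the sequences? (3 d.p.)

Of 21 sites, 6 differences are transitions and 5 are transversions, so P = 6/21 ≈ 0.285714 and Q = 5/21 ≈ 0.238095.
Under the Kimura two-parameter model, d = −½ ln(1 − 2P − Q) − ¼ ln(1 − 2Q).
1 − 2P − Q = 0.190477, giving −½ ln(0.190477) = 0.829112.
1 − 2Q = 0.52381, giving −¼ ln(0.52381) = 0.161657.
d = 0.829112 + 0.161657 = 0.990769.

0.991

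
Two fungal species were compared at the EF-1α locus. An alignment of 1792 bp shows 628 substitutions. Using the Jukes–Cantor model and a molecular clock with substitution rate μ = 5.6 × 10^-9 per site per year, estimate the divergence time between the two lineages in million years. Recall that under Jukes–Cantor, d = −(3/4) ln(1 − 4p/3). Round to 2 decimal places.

42.17

p = 628/1792 ≈ 0.350446.
d = −(3/4) ln(1 − 4p/3) = −0.75 ln(1 − 0.467261) = −0.75 ln(0.532739)
  = −0.75 × (-0.629724) = 0.472293 substitutions/site.
Under a molecular clock d = 2μt, so t = d/(2μ) = 0.472293 / (2 × 5.6 × 10^-9) = 42.17 million years.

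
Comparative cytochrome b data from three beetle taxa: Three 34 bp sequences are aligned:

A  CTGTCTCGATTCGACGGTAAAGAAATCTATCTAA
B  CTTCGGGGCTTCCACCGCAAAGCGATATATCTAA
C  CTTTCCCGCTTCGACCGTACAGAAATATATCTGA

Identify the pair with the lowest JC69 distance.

A–B: 12/34 differ, p = 0.353, d = 0.477.
A–C: 7/34 differ, p = 0.206, d = 0.241.
B–C: 10/34 differ, p = 0.294, d = 0.373.
The smallest distance is between A and C.

A and C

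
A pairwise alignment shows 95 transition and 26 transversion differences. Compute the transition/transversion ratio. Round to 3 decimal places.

3.654

R = 95/26 = 3.653846… ≈ 3.654 (to 3 d.p.).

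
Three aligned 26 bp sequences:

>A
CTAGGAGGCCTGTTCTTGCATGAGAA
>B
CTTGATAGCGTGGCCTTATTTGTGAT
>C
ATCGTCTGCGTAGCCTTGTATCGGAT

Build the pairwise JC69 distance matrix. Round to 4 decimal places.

d(A,B) = 0.7166, d(A,C) = 0.8240, d(B,C) = 0.5393

A–B: 12/26 sites differ → p ≈ 0.461538, d = −0.75 ln(1 − 0.615384) = 0.716632 ≈ 0.7166.
A–C: 13/26 sites differ → p = 0.5, d = −0.75 ln(1 − 0.666667) = 0.823960 ≈ 0.8240.
B–C: 10/26 sites differ → p ≈ 0.384615, d = −0.75 ln(1 − 0.51282) = 0.539341 ≈ 0.5393.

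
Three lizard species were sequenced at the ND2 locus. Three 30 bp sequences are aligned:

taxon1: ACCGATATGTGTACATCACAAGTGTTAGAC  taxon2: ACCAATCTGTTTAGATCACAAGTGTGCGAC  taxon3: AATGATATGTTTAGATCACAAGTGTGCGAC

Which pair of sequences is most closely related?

taxon2 and taxon3

taxon1–taxon2: 6/30 differ, p = 0.200, d = 0.233.
taxon1–taxon3: 6/30 differ, p = 0.200, d = 0.233.
taxon2–taxon3: 4/30 differ, p = 0.133, d = 0.147.
The smallest distance is between taxon2 and taxon3.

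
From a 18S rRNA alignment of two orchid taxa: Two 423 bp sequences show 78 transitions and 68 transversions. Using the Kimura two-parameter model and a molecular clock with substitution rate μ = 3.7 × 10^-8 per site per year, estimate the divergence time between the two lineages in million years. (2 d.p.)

6.41

P = 78/423 ≈ 0.184397 and Q = 68/423 ≈ 0.160757.
Under the Kimura two-parameter model, d = −½ ln(1 − 2P − Q) − ¼ ln(1 − 2Q).
1 − 2P − Q = 0.470449, giving −½ ln(0.470449) = 0.377034.
1 − 2Q = 0.678486, giving −¼ ln(0.678486) = 0.096973.
d = 0.377034 + 0.096973 = 0.474007.
Under a molecular clock d = 2μt, so t = d/(2μ) = 0.474007 / (2 × 3.7 × 10^-8) = 6.41 million years.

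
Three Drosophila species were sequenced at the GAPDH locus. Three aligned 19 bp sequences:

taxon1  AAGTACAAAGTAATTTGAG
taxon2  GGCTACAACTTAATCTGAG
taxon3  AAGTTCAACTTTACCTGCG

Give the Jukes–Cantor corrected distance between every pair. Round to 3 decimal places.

d(taxon1,taxon2) = 0.410, d(taxon1,taxon3) = 0.507, d(taxon2,taxon3) = 0.507

taxon1–taxon2: 6/19 sites differ → p ≈ 0.315789, d = −0.75 ln(1 − 0.421052) = 0.409907 ≈ 0.410.
taxon1–taxon3: 7/19 sites differ → p ≈ 0.368421, d = −0.75 ln(1 − 0.491228) = 0.506816 ≈ 0.507.
taxon2–taxon3: 7/19 sites differ → p ≈ 0.368421, d = −0.75 ln(1 − 0.491228) = 0.506816 ≈ 0.507.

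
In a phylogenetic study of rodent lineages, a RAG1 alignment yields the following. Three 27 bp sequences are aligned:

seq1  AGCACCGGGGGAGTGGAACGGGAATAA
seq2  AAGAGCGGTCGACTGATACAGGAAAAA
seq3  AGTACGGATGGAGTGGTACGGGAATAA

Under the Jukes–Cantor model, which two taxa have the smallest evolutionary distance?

seq1–seq2: 10/27 differ, p = 0.370, d = 0.511.
seq1–seq3: 5/27 differ, p = 0.185, d = 0.213.
seq2–seq3: 10/27 differ, p = 0.370, d = 0.511.
The smallest distance is between seq1 and seq3.

seq1 and seq3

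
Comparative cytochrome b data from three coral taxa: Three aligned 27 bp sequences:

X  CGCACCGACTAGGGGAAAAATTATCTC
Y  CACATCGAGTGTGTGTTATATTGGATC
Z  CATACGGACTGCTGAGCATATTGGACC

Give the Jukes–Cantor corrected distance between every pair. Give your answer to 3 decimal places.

X–Y: 12/27 sites differ → p ≈ 0.444444, d = −0.75 ln(1 − 0.592592) = 0.673455 ≈ 0.673.
X–Z: 14/27 sites differ → p ≈ 0.518519, d = −0.75 ln(1 − 0.691359) = 0.881682 ≈ 0.882.
Y–Z: 11/27 sites differ → p ≈ 0.407407, d = −0.75 ln(1 − 0.543209) = 0.587647 ≈ 0.588.

d(X,Y) = 0.673, d(X,Z) = 0.882, d(Y,Z) = 0.588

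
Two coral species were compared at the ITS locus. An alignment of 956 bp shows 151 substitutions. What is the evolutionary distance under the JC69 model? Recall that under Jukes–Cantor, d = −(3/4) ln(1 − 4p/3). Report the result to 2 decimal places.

p = 151/956 ≈ 0.15795.
d = −(3/4) ln(1 − 4p/3) = −0.75 ln(1 − 0.2106) = −0.75 ln(0.7894)
  = −0.75 × (-0.236482) = 0.177362 substitutions/site.

0.18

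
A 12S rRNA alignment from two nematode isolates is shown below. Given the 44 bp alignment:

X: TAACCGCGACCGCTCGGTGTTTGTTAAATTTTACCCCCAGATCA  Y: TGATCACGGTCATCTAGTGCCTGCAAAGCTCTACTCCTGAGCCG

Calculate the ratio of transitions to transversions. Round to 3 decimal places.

23.000

Transitions are A↔G and C↔T; transversions are all other mismatches.
Transitions: 23. Transversions: 1.
R = 23/1 = 23.000.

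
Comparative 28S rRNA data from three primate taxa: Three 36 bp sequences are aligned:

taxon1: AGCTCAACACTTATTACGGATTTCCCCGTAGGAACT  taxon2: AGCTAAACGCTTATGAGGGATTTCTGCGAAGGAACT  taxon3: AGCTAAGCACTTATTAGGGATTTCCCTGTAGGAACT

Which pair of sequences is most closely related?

taxon1 and taxon3

taxon1–taxon2: 7/36 differ, p = 0.194, d = 0.225.
taxon1–taxon3: 4/36 differ, p = 0.111, d = 0.120.
taxon2–taxon3: 7/36 differ, p = 0.194, d = 0.225.
The smallest distance is between taxon1 and taxon3.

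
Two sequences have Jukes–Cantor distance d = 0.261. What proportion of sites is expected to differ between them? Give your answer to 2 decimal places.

0.22

p = (3/4)(1 − e^(−4d/3)) = 0.75 × (1 − e^(-0.348)) = 0.75 × (1 − 0.706099) = 0.220426.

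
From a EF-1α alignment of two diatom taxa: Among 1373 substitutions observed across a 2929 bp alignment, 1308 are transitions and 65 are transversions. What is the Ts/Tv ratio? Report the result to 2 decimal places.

R = 1308/65 = 20.123076… ≈ 20.12 (to 2 d.p.).

20.12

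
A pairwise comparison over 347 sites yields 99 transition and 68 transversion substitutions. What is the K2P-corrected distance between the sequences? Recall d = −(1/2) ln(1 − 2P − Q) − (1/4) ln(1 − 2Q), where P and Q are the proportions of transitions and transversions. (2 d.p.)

P = 99/347 ≈ 0.285303 and Q = 68/347 ≈ 0.195965.
Under the Kimura two-parameter model, d = −½ ln(1 − 2P − Q) − ¼ ln(1 − 2Q).
1 − 2P − Q = 0.233429, giving −½ ln(0.233429) = 0.727439.
1 − 2Q = 0.60807, giving −¼ ln(0.60807) = 0.124366.
d = 0.727439 + 0.124366 = 0.851805.

0.85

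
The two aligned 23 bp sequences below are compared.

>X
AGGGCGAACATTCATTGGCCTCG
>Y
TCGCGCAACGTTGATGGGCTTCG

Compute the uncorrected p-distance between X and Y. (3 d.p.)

The sequences differ at 9 of 23 positions (sites 1, 2, 4, 5, 6, 10, 13, 16, 20).
p = 9/23 = 0.391304… ≈ 0.391 (to 3 d.p.).

0.391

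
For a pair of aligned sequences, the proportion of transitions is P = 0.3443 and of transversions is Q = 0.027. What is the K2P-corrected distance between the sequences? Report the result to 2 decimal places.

Under the Kimura two-parameter model, d = −½ ln(1 − 2P − Q) − ¼ ln(1 − 2Q).
1 − 2P − Q = 0.2844, giving −½ ln(0.2844) = 0.628687.
1 − 2Q = 0.946, giving −¼ ln(0.946) = 0.013878.
d = 0.628687 + 0.013878 = 0.642565.

0.64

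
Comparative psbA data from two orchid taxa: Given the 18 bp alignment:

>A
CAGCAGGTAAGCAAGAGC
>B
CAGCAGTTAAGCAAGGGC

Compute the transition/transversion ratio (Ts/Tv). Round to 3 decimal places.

1.000

Transitions are A↔G and C↔T; transversions are all other mismatches.
Transitions: 1. Transversions: 1.
R = 1/1 = 1.000.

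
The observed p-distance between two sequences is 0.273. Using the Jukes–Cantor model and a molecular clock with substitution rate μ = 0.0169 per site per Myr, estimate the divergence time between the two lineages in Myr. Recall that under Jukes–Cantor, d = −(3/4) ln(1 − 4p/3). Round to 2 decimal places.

10.04

d = −(3/4) ln(1 − 4p/3) = −0.75 ln(1 − 0.364) = −0.75 ln(0.636)
  = −0.75 × (-0.452557) = 0.339418 substitutions/site.
Under a molecular clock d = 2μt, so t = d/(2μ) = 0.339418 / (2 × 0.0169) = 10.04 Myr.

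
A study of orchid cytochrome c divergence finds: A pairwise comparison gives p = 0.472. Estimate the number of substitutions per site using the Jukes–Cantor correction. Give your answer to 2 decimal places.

d = −(3/4) ln(1 − 4p/3) = −0.75 ln(1 − 0.629333) = −0.75 ln(0.370667)
  = −0.75 × (-0.992451) = 0.744338 substitutions/site.

0.74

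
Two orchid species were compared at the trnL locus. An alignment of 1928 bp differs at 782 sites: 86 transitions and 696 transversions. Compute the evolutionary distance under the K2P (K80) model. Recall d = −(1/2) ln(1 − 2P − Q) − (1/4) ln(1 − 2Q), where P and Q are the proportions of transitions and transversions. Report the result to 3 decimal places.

0.619

P = 86/1928 ≈ 0.044606 and Q = 696/1928 ≈ 0.360996.
Under the Kimura two-parameter model, d = −½ ln(1 − 2P − Q) − ¼ ln(1 − 2Q).
1 − 2P − Q = 0.549792, giving −½ ln(0.549792) = 0.299108.
1 − 2Q = 0.278008, giving −¼ ln(0.278008) = 0.320026.
d = 0.299108 + 0.320026 = 0.619134.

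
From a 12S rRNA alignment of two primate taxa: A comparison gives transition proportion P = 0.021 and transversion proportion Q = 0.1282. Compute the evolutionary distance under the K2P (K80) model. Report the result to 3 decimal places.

0.167

Under the Kimura two-parameter model, d = −½ ln(1 − 2P − Q) − ¼ ln(1 − 2Q).
1 − 2P − Q = 0.8298, giving −½ ln(0.8298) = 0.093285.
1 − 2Q = 0.7436, giving −¼ ln(0.7436) = 0.074063.
d = 0.093285 + 0.074063 = 0.167348.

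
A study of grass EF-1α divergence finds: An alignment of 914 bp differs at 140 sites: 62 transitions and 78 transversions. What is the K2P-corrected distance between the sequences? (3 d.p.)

P = 62/914 ≈ 0.067834 and Q = 78/914 ≈ 0.085339.
Under the Kimura two-parameter model, d = −½ ln(1 − 2P − Q) − ¼ ln(1 − 2Q).
1 − 2P − Q = 0.778993, giving −½ ln(0.778993) = 0.124877.
1 − 2Q = 0.829322, giving −¼ ln(0.829322) = 0.046787.
d = 0.124877 + 0.046787 = 0.171664.

0.172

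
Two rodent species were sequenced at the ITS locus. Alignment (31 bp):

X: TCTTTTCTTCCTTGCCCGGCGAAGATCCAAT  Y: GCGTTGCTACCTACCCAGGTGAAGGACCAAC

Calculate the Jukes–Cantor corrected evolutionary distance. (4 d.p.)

The sequences differ at 11 of 31 sites, so p = 11/31 ≈ 0.354839.
d = −(3/4) ln(1 − 4p/3) = −0.75 ln(1 − 0.473119) = −0.75 ln(0.526881)
  = −0.75 × (-0.640781) = 0.480586 substitutions/site.

0.4806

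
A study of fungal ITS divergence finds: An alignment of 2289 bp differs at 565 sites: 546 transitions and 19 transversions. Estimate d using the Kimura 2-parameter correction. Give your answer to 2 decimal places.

P = 546/2289 ≈ 0.238532 and Q = 19/2289 ≈ 0.008301.
Under the Kimura two-parameter model, d = −½ ln(1 − 2P − Q) − ¼ ln(1 − 2Q).
1 − 2P − Q = 0.514635, giving −½ ln(0.514635) = 0.332149.
1 − 2Q = 0.983398, giving −¼ ln(0.983398) = 0.004185.
d = 0.332149 + 0.004185 = 0.336334.

0.34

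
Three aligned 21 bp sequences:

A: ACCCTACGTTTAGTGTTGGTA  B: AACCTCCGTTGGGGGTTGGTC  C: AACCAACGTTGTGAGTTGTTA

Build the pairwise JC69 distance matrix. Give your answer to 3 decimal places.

A–B: 6/21 sites differ → p ≈ 0.285714, d = −0.75 ln(1 − 0.380952) = 0.359679 ≈ 0.360.
A–C: 6/21 sites differ → p ≈ 0.285714, d = −0.75 ln(1 − 0.380952) = 0.359679 ≈ 0.360.
B–C: 6/21 sites differ → p ≈ 0.285714, d = −0.75 ln(1 − 0.380952) = 0.359679 ≈ 0.360.

d(A,B) = 0.360, d(A,C) = 0.360, d(B,C) = 0.360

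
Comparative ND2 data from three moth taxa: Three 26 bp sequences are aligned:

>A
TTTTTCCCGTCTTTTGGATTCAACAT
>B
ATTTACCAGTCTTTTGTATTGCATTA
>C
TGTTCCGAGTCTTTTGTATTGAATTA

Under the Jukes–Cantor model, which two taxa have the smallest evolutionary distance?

A–B: 9/26 differ, p = 0.346, d = 0.464.
A–C: 9/26 differ, p = 0.346, d = 0.464.
B–C: 5/26 differ, p = 0.192, d = 0.222.
The smallest distance is between B and C.

B and C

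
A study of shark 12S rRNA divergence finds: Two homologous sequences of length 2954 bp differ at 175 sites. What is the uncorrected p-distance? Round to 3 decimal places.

0.059

p = 175/2954 = 0.059241… ≈ 0.059 (to 3 d.p.).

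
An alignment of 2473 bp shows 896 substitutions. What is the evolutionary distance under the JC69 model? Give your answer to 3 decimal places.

0.495

p = 896/2473 ≈ 0.362313.
d = −(3/4) ln(1 − 4p/3) = −0.75 ln(1 − 0.483084) = −0.75 ln(0.516916)
  = −0.75 × (-0.659875) = 0.494906 substitutions/site.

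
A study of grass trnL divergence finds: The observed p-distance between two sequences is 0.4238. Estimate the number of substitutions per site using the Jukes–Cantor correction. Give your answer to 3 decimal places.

d = −(3/4) ln(1 − 4p/3) = −0.75 ln(1 − 0.565067) = −0.75 ln(0.434933)
  = −0.75 × (-0.832563) = 0.624422 substitutions/site.

0.624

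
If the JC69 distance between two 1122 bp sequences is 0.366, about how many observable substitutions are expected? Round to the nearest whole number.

Invert JC69: p = (3/4)(1 − e^(−4d/3)) = 0.75 × (1 − e^(-0.488)) = 0.75 × (1 − 0.613853) = 0.289610.
Expected differing sites = pL ≈ 0.289610 × 1122 = 324.94242 ≈ 325.

325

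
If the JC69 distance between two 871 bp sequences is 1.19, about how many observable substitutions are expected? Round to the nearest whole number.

Invert JC69: p = (3/4)(1 − e^(−4d/3)) = 0.75 × (1 − e^(-1.586667)) = 0.75 × (1 − 0.204606) = 0.596546.
Expected differing sites = pL ≈ 0.596546 × 871 = 519.591566 ≈ 520.

520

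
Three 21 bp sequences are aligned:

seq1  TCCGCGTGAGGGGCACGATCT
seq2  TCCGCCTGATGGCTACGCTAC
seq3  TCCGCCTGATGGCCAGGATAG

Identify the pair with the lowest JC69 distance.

seq2 and seq3

seq1–seq2: 7/21 differ, p = 0.333, d = 0.441.
seq1–seq3: 6/21 differ, p = 0.286, d = 0.360.
seq2–seq3: 4/21 differ, p = 0.190, d = 0.220.
The smallest distance is between seq2 and seq3.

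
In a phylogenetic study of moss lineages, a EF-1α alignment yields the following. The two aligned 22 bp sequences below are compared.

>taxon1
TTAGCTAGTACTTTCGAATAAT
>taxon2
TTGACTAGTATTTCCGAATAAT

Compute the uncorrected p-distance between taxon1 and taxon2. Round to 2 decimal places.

The sequences differ at 4 of 22 positions (sites 3, 4, 11, 14).
p = 4/22 = 0.181818… ≈ 0.18 (to 2 d.p.).

0.18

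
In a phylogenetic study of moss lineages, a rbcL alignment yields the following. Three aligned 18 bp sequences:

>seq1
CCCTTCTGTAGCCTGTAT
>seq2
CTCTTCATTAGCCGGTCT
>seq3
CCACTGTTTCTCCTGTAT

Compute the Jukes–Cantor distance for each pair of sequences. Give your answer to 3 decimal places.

seq1–seq2: 5/18 sites differ → p ≈ 0.277778, d = −0.75 ln(1 − 0.370371) = 0.346968 ≈ 0.347.
seq1–seq3: 6/18 sites differ → p ≈ 0.333333, d = −0.75 ln(1 − 0.444444) = 0.440839 ≈ 0.441.
seq2–seq3: 9/18 sites differ → p = 0.5, d = −0.75 ln(1 − 0.666667) = 0.823960 ≈ 0.824.

d(seq1,seq2) = 0.347, d(seq1,seq3) = 0.441, d(seq2,seq3) = 0.824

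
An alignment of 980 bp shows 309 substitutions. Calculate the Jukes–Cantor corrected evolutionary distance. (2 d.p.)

0.41

p = 309/980 ≈ 0.315306.
d = −(3/4) ln(1 − 4p/3) = −0.75 ln(1 − 0.420408) = −0.75 ln(0.579592)
  = −0.75 × (-0.545431) = 0.409073 substitutions/site.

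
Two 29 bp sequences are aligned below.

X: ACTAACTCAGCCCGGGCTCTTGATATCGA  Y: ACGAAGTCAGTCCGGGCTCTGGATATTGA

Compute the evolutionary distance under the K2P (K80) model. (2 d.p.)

Of 29 sites, 2 differences are transitions and 3 are transversions, so P = 2/29 ≈ 0.068966 and Q = 3/29 ≈ 0.103448.
Under the Kimura two-parameter model, d = −½ ln(1 − 2P − Q) − ¼ ln(1 − 2Q).
1 − 2P − Q = 0.75862, giving −½ ln(0.75862) = 0.138127.
1 − 2Q = 0.793104, giving −¼ ln(0.793104) = 0.057950.
d = 0.138127 + 0.057950 = 0.196077.

0.20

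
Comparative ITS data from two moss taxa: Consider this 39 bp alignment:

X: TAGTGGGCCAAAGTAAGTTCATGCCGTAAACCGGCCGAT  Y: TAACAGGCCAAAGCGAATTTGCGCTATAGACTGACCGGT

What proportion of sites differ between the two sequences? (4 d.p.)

0.3846

The sequences differ at 15 of 39 positions.
p = 15/39 = 0.384615… ≈ 0.3846 (to 4 d.p.).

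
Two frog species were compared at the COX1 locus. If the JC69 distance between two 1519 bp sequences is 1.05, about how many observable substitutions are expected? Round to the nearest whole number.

858

Invert JC69: p = (3/4)(1 − e^(−4d/3)) = 0.75 × (1 − e^(-1.4)) = 0.75 × (1 − 0.246597) = 0.565052.
Expected differing sites = pL ≈ 0.565052 × 1519 = 858.313988 ≈ 858.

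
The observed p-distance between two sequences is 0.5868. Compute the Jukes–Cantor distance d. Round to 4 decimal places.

d = −(3/4) ln(1 − 4p/3) = −0.75 ln(1 − 0.7824) = −0.75 ln(0.2176)
  = −0.75 × (-1.525097) = 1.143823 substitutions/site.

1.1438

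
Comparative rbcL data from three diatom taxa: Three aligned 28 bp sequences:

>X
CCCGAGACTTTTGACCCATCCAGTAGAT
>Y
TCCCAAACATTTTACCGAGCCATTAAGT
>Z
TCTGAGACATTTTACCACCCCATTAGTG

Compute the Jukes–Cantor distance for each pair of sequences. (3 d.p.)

X–Y: 10/28 sites differ → p ≈ 0.357143, d = −0.75 ln(1 − 0.476191) = 0.484971 ≈ 0.485.
X–Z: 10/28 sites differ → p ≈ 0.357143, d = −0.75 ln(1 − 0.476191) = 0.484971 ≈ 0.485.
Y–Z: 9/28 sites differ → p ≈ 0.321429, d = −0.75 ln(1 − 0.428572) = 0.419713 ≈ 0.420.

d(X,Y) = 0.485, d(X,Z) = 0.485, d(Y,Z) = 0.420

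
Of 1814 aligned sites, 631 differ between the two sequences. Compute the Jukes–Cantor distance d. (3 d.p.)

0.467

p = 631/1814 ≈ 0.34785.
d = −(3/4) ln(1 − 4p/3) = −0.75 ln(1 − 0.4638) = −0.75 ln(0.5362)
  = −0.75 × (-0.623248) = 0.467436 substitutions/site.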